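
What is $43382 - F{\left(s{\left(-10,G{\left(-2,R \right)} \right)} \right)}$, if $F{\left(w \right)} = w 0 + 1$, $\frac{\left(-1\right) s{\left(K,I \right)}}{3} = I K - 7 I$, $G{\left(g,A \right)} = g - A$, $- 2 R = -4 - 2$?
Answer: $43381$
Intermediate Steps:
$R = 3$ ($R = - \frac{-4 - 2}{2} = \left(- \frac{1}{2}\right) \left(-6\right) = 3$)
$s{\left(K,I \right)} = 21 I - 3 I K$ ($s{\left(K,I \right)} = - 3 \left(I K - 7 I\right) = - 3 \left(- 7 I + I K\right) = 21 I - 3 I K$)
$F{\left(w \right)} = 1$ ($F{\left(w \right)} = 0 + 1 = 1$)
$43382 - F{\left(s{\left(-10,G{\left(-2,R \right)} \right)} \right)} = 43382 - 1 = 43381$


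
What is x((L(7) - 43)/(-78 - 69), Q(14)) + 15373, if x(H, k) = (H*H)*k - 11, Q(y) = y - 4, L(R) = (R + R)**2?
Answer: 36910172/2401 ≈ 15373.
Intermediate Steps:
L(R) = 4*R**2 (L(R) = (2*R)**2 = 4*R**2)
Q(y) = -4 + y
x(H, k) = -11 + k*H**2 (x(H, k) = H**2*k - 11 = k*H**2 - 11 = -11 + k*H**2)
x((L(7) - 43)/(-78 - 69), Q(14)) + 15373 = (-11 + (-4 + 14)*((4*7**2 - 43)/(-78 - 69))**2) + 15373 = (-11 + 10*((4*49 - 43)/(-147))**2) + 15373 = (-11 + 10*((196 - 43)*(-1/147))**2) + 15373 = (-11 + 10*(153*(-1/147))**2) + 15373 = (-11 + 10*(-51/49)**2) + 15373 = (-11 + 10*(2601/2401)) + 15373 = (-11 + 26010/2401) + 15373 = -401/2401 + 15373 = 36910172/2401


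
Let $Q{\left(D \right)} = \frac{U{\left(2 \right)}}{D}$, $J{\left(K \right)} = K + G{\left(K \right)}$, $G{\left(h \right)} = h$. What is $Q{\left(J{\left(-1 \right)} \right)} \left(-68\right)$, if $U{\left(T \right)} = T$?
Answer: $68$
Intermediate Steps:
$J{\left(K \right)} = 2 K$ ($J{\left(K \right)} = K + K = 2 K$)
$Q{\left(D \right)} = \frac{2}{D}$
$Q{\left(J{\left(-1 \right)} \right)} \left(-68\right) = \frac{2}{2 \left(-1\right)} \left(-68\right) = \frac{2}{-2} \left(-68\right) = 2 \left(- \frac{1}{2}\right) \left(-68\right) = \left(-1\right) \left(-68\right) = 68$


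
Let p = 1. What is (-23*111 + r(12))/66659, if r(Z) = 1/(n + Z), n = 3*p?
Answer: -38294/999885 ≈ -0.038298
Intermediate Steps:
n = 3 (n = 3*1 = 3)
r(Z) = 1/(3 + Z)
(-23*111 + r(12))/66659 = (-23*111 + 1/(3 + 12))/66659 = (-2553 + 1/15)*(1/66659) = -38294/15*1/66659 = -38294/999885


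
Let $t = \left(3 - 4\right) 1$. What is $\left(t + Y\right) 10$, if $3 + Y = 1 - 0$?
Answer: $-30$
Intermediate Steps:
$Y = -2$ ($Y = -3 + \left(1 - 0\right) = -3 + \left(1 + 0\right) = -3 + 1 = -2$)
$t = -1$ ($t = \left(-1\right) 1 = -1$)
$\left(t + Y\right) 10 = \left(-1 - 2\right) 10 = \left(-3\right) 10 = -30$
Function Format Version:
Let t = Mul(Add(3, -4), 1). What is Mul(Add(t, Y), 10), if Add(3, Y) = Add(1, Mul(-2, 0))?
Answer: -30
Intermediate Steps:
Y = -2 (Y = Add(-3, Add(1, Mul(-2, 0))) = Add(-3, Add(1, 0)) = Add(-3, 1) = -2)
t = -1 (t = Mul(-1, 1) = -1)
Mul(Add(t, Y), 10) = Mul(Add(-1, -2), 10) = Mul(-3, 10) = -30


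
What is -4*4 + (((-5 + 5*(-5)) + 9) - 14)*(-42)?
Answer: 1454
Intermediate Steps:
-4*4 + (((-5 + 5*(-5)) + 9) - 14)*(-42) = -16 + (((-5 - 25) + 9) - 14)*(-42) = -16 + ((-30 + 9) - 14)*(-42) = -16 + (-21 - 14)*(-42) = -16 - 35*(-42) = -16 + 1470 = 1454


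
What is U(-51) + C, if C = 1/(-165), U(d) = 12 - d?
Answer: 10394/165 ≈ 62.994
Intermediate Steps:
C = -1/165 ≈ -0.0060606
U(-51) + C = (12 - 1*(-51)) - 1/165 = (12 + 51) - 1/165 = 63 - 1/165 = 10394/165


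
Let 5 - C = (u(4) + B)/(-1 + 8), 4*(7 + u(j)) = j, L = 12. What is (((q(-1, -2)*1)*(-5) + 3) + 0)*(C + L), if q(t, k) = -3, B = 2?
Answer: 2214/7 ≈ 316.29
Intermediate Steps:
u(j) = -7 + j/4
C = 39/7 (C = 5 - ((-7 + (¼)*4) + 2)/(-1 + 8) = 5 - ((-7 + 1) + 2)/7 = 5 - (-6 + 2)/7 = 5 - (-4)/7 = 5 - 1*(-4/7) = 5 + 4/7 = 39/7 ≈ 5.5714)
(((q(-1, -2)*1)*(-5) + 3) + 0)*(C + L) = ((-3*1*(-5) + 3) + 0)*(39/7 + 12) = ((-3*(-5) + 3) + 0)*(123/7) = ((15 + 3) + 0)*(123/7) = (18 + 0)*(123/7) = 18*(123/7) = 2214/7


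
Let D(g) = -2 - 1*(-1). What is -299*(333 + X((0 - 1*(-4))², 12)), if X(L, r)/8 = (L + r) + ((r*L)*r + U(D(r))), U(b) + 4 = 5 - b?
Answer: -5682495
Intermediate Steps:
D(g) = -1 (D(g) = -2 + 1 = -1)
U(b) = 1 - b (U(b) = -4 + (5 - b) = 1 - b)
X(L, r) = 16 + 8*L + 8*r + 8*L*r² (X(L, r) = 8*((L + r) + ((r*L)*r + (1 - 1*(-1)))) = 8*((L + r) + ((L*r)*r + (1 + 1))) = 8*((L + r) + (L*r² + 2)) = 8*((L + r) + (2 + L*r²)) = 8*(2 + L + r + L*r²) = 16 + 8*L + 8*r + 8*L*r²)
-299*(333 + X((0 - 1*(-4))², 12)) = -299*(333 + (16 + 8*(0 - 1*(-4))² + 8*12 + 8*(0 - 1*(-4))²*12²)) = -299*(333 + (16 + 8*(0 + 4)² + 96 + 8*(0 + 4)²*144)) = -299*(333 + (16 + 8*4² + 96 + 8*4²*144)) = -299*(333 + (16 + 8*16 + 96 + 8*16*144)) = -299*(333 + (16 + 128 + 96 + 18432)) = -299*(333 + 18672) = -299*19005 = -5682495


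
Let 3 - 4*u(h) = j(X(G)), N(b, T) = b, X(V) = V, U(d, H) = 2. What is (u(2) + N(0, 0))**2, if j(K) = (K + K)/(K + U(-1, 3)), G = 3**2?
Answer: 225/1936 ≈ 0.11622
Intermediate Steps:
G = 9
j(K) = 2*K/(2 + K) (j(K) = (K + K)/(K + 2) = (2*K)/(2 + K) = 2*K/(2 + K))
u(h) = 15/44 (u(h) = 3/4 - 9/(2*(2 + 9)) = 3/4 - 9/(2*11) = 3/4 - 1/4*18/11 = 3/4 - 9/22 = 15/44)
(u(2) + N(0, 0))**2 = (15/44 + 0)**2 = (15/44)**2 = 225/1936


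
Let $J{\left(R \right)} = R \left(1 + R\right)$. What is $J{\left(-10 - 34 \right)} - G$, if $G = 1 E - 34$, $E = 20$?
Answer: $1906$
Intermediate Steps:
$G = -14$ ($G = 1 \cdot 20 - 34 = 20 - 34 = -14$)
$J{\left(-10 - 34 \right)} - G = \left(-10 - 34\right) \left(1 - 44\right) - -14 = - 44 \left(1 - 44\right) + 14 = \left(-44\right) \left(-43\right) + 14 = 1892 + 14 = 1906$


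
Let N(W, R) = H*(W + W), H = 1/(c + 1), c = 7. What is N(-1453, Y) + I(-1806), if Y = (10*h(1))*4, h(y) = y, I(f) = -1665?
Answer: -8113/4 ≈ -2028.3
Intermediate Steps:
Y = 40 (Y = (10*1)*4 = 10*4 = 40)
H = ⅛ (H = 1/(7 + 1) = 1/8 = ⅛ ≈ 0.12500)
N(W, R) = W/4 (N(W, R) = (W + W)/8 = (2*W)/8 = W/4)
N(-1453, Y) + I(-1806) = (¼)*(-1453) - 1665 = -1453/4 - 1665 = -8113/4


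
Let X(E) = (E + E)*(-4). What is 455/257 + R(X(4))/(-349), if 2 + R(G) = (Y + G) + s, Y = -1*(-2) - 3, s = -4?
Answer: 168818/89693 ≈ 1.8822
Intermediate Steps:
Y = -1 (Y = 2 - 3 = -1)
X(E) = -8*E (X(E) = (2*E)*(-4) = -8*E)
R(G) = -7 + G (R(G) = -2 + ((-1 + G) - 4) = -2 + (-5 + G) = -7 + G)
455/257 + R(X(4))/(-349) = 455/257 + (-7 - 8*4)/(-349) = 455*(1/257) + (-7 - 32)*(-1/349) = 455/257 - 39*(-1/349) = 455/257 + 39/349 = 168818/89693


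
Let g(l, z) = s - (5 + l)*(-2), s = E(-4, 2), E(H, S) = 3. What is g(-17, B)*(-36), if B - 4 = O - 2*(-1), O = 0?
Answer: 756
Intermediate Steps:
B = 6 (B = 4 + (0 - 2*(-1)) = 4 + (0 + 2) = 4 + 2 = 6)
s = 3
g(l, z) = 13 + 2*l (g(l, z) = 3 - (5 + l)*(-2) = 3 - (-10 - 2*l) = 3 + (10 + 2*l) = 13 + 2*l)
g(-17, B)*(-36) = (13 + 2*(-17))*(-36) = (13 - 34)*(-36) = -21*(-36) = 756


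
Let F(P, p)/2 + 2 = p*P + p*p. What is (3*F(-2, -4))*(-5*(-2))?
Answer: 1320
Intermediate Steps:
F(P, p) = -4 + 2*p² + 2*P*p (F(P, p) = -4 + 2*(p*P + p*p) = -4 + 2*(P*p + p²) = -4 + 2*(p² + P*p) = -4 + (2*p² + 2*P*p) = -4 + 2*p² + 2*P*p)
(3*F(-2, -4))*(-5*(-2)) = (3*(-4 + 2*(-4)² + 2*(-2)*(-4)))*(-5*(-2)) = (3*(-4 + 2*16 + 16))*10 = (3*(-4 + 32 + 16))*10 = (3*44)*10 = 132*10 = 1320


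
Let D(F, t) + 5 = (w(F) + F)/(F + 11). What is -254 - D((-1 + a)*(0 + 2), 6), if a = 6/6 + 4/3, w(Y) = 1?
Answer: -10220/41 ≈ -249.27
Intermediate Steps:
a = 7/3 (a = 6*(⅙) + 4*(⅓) = 1 + 4/3 = 7/3 ≈ 2.3333)
D(F, t) = -5 + (1 + F)/(11 + F) (D(F, t) = -5 + (1 + F)/(F + 11) = -5 + (1 + F)/(11 + F))
-254 - D((-1 + a)*(0 + 2), 6) = -254 - 2*(-27 - 2*(-1 + 7/3)*(0 + 2))/(11 + (-1 + 7/3)*(0 + 2)) = -254 - 2*(-27 - 8*2/3)/(11 + (4/3)*2) = -254 - 2*(-27 - 2*8/3)/(11 + 8/3) = -254 - 2*(-27 - 16/3)/41/3 = -254 - 2*3*(-97)/(41*3) = -254 - 1*(-194/41) = -254 + 194/41 = -10220/41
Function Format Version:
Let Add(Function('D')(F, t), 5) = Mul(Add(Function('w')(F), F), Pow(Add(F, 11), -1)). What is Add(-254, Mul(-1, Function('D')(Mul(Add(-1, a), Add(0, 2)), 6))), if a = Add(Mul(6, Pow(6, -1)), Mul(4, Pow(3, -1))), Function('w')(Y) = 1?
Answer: Rational(-10220, 41) ≈ -249.27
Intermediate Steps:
a = Rational(7, 3) (a = Add(Mul(6, Rational(1, 6)), Mul(4, Rational(1, 3))) = Add(1, Rational(4, 3)) = Rational(7, 3) ≈ 2.3333)
Function('D')(F, t) = Add(-5, Mul(Pow(Add(11, F), -1), Add(1, F))) (Function('D')(F, t) = Add(-5, Mul(Add(1, F), Pow(Add(F, 11), -1))) = Add(-5, Mul(Add(1, F), Pow(Add(11, F), -1))) = Add(-5, Mul(Pow(Add(11, F), -1), Add(1, F))))
Add(-254, Mul(-1, Function('D')(Mul(Add(-1, a), Add(0, 2)), 6))) = Add(-254, Mul(-1, Mul(2, Pow(Add(11, Mul(Add(-1, Rational(7, 3)), Add(0, 2))), -1), Add(-27, Mul(-2, Mul(Add(-1, Rational(7, 3)), Add(0, 2))))))) = Add(-254, Mul(-1, Mul(2, Pow(Add(11, Mul(Rational(4, 3), 2)), -1), Add(-27, Mul(-2, Mul(Rational(4, 3), 2)))))) = Add(-254, Mul(-1, Mul(2, Pow(Add(11, Rational(8, 3)), -1), Add(-27, Mul(-2, Rational(8, 3)))))) = Add(-254, Mul(-1, Mul(2, Pow(Rational(41, 3), -1), Add(-27, Rational(-16, 3))))) = Add(-254, Mul(-1, Mul(2, Rational(3, 41), Rational(-97, 3)))) = Add(-254, Mul(-1, Rational(-194, 41))) = Add(-254, Rational(194, 41)) = Rational(-10220, 41)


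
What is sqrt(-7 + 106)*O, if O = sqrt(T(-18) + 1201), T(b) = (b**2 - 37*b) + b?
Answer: 3*sqrt(23903) ≈ 463.82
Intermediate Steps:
T(b) = b**2 - 36*b
O = sqrt(2173) (O = sqrt(-18*(-36 - 18) + 1201) = sqrt(-18*(-54) + 1201) = sqrt(972 + 1201) = sqrt(2173) ≈ 46.615)
sqrt(-7 + 106)*O = sqrt(-7 + 106)*sqrt(2173) = sqrt(99)*sqrt(2173) = (3*sqrt(11))*sqrt(2173) = 3*sqrt(23903)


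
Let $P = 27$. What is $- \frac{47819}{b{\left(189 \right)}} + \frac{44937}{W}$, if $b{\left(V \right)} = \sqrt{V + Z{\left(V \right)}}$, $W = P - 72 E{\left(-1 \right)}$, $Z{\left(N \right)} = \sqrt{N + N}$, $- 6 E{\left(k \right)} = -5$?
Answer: $- \frac{14979}{11} - \frac{47819 \sqrt{3}}{3 \sqrt{63 + \sqrt{42}}} \approx -4673.9$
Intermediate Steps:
$E{\left(k \right)} = \frac{5}{6}$ ($E{\left(k \right)} = \left(- \frac{1}{6}\right) \left(-5\right) = \frac{5}{6}$)
$Z{\left(N \right)} = \sqrt{2} \sqrt{N}$ ($Z{\left(N \right)} = \sqrt{2 N} = \sqrt{2} \sqrt{N}$)
$W = -33$ ($W = 27 - 60 = -33$)
$b{\left(V \right)} = \sqrt{V + \sqrt{2} \sqrt{V}}$
$- \frac{47819}{b{\left(189 \right)}} + \frac{44937}{W} = - \frac{47819}{\sqrt{189 + \sqrt{2} \sqrt{189}}} + \frac{44937}{-33} = - \frac{47819}{\sqrt{189 + \sqrt{2} \cdot 3 \sqrt{21}}} + 44937 \left(- \frac{1}{33}\right) = - \frac{47819}{\sqrt{189 + 3 \sqrt{42}}} - \frac{14979}{11} = - \frac{14979}{11} - \frac{47819}{\sqrt{189 + 3 \sqrt{42}}}$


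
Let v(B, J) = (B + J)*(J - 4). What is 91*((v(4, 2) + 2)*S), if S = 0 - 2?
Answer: 1820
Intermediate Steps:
S = -2
v(B, J) = (-4 + J)*(B + J) (v(B, J) = (B + J)*(-4 + J) = (-4 + J)*(B + J))
91*((v(4, 2) + 2)*S) = 91*(((2**2 - 4*4 - 4*2 + 4*2) + 2)*(-2)) = 91*(((4 - 16 - 8 + 8) + 2)*(-2)) = 91*((-12 + 2)*(-2)) = 91*(-10*(-2)) = 91*20 = 1820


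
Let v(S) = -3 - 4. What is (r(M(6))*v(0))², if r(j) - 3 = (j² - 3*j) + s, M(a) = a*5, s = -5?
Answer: 31990336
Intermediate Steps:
M(a) = 5*a
r(j) = -2 + j² - 3*j (r(j) = 3 + ((j² - 3*j) - 5) = 3 + (-5 + j² - 3*j) = -2 + j² - 3*j)
v(S) = -7
(r(M(6))*v(0))² = ((-2 + (5*6)² - 15*6)*(-7))² = ((-2 + 30² - 3*30)*(-7))² = ((-2 + 900 - 90)*(-7))² = (808*(-7))² = (-5656)² = 31990336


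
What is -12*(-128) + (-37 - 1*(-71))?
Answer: 1570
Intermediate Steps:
-12*(-128) + (-37 - 1*(-71)) = 1536 + (-37 + 71) = 1536 + 34 = 1570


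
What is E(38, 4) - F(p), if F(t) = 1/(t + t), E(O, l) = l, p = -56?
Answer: 449/112 ≈ 4.0089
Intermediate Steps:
F(t) = 1/(2*t)
E(38, 4) - F(p) = 4 - 1/(2*(-56)) = 4 - (-1)/(2*56) = 4 - 1*(-1/112) = 4 + 1/112 = 449/112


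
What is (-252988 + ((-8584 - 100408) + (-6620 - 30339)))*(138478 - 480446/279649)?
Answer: -15448814546643664/279649 ≈ -5.5244e+10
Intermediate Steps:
(-252988 + ((-8584 - 100408) + (-6620 - 30339)))*(138478 - 480446/279649) = (-252988 + (-108992 - 36959))*(138478 - 480446*1/279649) = (-252988 - 145951)*(138478 - 480446/279649) = -398939*38724753776/279649 = -15448814546643664/279649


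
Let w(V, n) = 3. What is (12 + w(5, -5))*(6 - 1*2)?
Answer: 60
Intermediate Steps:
(12 + w(5, -5))*(6 - 1*2) = (12 + 3)*(6 - 1*2) = 15*(6 - 2) = 15*4 = 60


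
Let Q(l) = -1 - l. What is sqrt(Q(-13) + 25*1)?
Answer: sqrt(37) ≈ 6.0828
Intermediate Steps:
sqrt(Q(-13) + 25*1) = sqrt((-1 - 1*(-13)) + 25*1) = sqrt((-1 + 13) + 25) = sqrt(12 + 25) = sqrt(37)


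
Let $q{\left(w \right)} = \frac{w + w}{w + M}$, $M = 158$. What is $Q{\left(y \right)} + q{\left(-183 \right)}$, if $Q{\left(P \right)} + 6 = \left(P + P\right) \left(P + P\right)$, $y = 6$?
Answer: $\frac{3816}{25} \approx 152.64$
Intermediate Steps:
$Q{\left(P \right)} = -6 + 4 P^{2}$ ($Q{\left(P \right)} = -6 + \left(P + P\right) \left(P + P\right) = -6 + 2 P 2 P = -6 + 4 P^{2}$)
$q{\left(w \right)} = \frac{2 w}{158 + w}$ ($q{\left(w \right)} = \frac{w + w}{w + 158} = \frac{2 w}{158 + w}$)
$Q{\left(y \right)} + q{\left(-183 \right)} = \left(-6 + 4 \cdot 6^{2}\right) + 2 \left(-183\right) \frac{1}{158 - 183} = \left(-6 + 4 \cdot 36\right) + 2 \left(-183\right) \frac{1}{-25} = \left(-6 + 144\right) + 2 \left(-183\right) \left(- \frac{1}{25}\right) = 138 + \frac{366}{25} = \frac{3816}{25}$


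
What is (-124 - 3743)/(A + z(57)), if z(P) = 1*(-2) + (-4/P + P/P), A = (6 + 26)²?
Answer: -220419/58307 ≈ -3.7803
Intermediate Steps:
A = 1024 (A = 32² = 1024)
z(P) = -1 - 4/P (z(P) = -2 + (-4/P + 1) = -2 + (1 - 4/P) = -1 - 4/P)
(-124 - 3743)/(A + z(57)) = (-124 - 3743)/(1024 + (-4 - 1*57)/57) = -3867/(1024 + (-4 - 57)/57) = -3867/(1024 + (1/57)*(-61)) = -3867/(1024 - 61/57) = -3867/58307/57 = -3867*57/58307 = -220419/58307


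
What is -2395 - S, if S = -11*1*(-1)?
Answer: -2406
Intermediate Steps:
S = 11 (S = -11*(-1) = 11)
-2395 - S = -2395 - 1*11 = -2395 - 11 = -2406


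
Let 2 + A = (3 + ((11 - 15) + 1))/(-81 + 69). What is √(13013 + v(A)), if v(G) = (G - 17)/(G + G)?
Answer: √52071/2 ≈ 114.10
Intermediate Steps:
A = -2 (A = -2 + (3 + ((11 - 15) + 1))/(-81 + 69) = -2 + (3 + (-4 + 1))/(-12) = -2 + (3 - 3)*(-1/12) = -2 + 0*(-1/12) = -2 + 0 = -2)
v(G) = (-17 + G)/(2*G) (v(G) = (-17 + G)/((2*G)) = (-17 + G)*(1/(2*G)) = (-17 + G)/(2*G))
√(13013 + v(A)) = √(13013 + (½)*(-17 - 2)/(-2)) = √(13013 + (½)*(-½)*(-19)) = √(13013 + 19/4) = √(52071/4) = √52071/2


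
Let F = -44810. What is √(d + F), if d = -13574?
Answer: 4*I*√3649 ≈ 241.63*I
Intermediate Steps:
√(d + F) = √(-13574 - 44810) = √(-58384) = 4*I*√3649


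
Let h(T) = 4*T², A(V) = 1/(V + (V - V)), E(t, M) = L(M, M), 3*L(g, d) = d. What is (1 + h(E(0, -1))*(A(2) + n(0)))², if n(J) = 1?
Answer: 25/9 ≈ 2.7778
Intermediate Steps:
L(g, d) = d/3
E(t, M) = M/3
A(V) = 1/V (A(V) = 1/(V + 0) = 1/V)
(1 + h(E(0, -1))*(A(2) + n(0)))² = (1 + (4*((⅓)*(-1))²)*(1/2 + 1))² = (1 + (4*(-⅓)²)*(½ + 1))² = (1 + (4*(⅑))*(3/2))² = (1 + (4/9)*(3/2))² = (1 + ⅔)² = (5/3)² = 25/9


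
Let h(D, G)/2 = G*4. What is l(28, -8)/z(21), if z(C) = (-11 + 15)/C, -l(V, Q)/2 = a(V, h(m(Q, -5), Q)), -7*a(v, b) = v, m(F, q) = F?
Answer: 42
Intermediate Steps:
h(D, G) = 8*G (h(D, G) = 2*(G*4) = 2*(4*G) = 8*G)
a(v, b) = -v/7
l(V, Q) = 2*V/7 (l(V, Q) = -(-2)*V/7 = 2*V/7)
z(C) = 4/C
l(28, -8)/z(21) = ((2/7)*28)/((4/21)) = 8/((4*(1/21))) = 8/(4/21) = 8*(21/4) = 42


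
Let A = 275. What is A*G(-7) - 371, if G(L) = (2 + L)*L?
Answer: 9254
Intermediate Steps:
G(L) = L*(2 + L)
A*G(-7) - 371 = 275*(-7*(2 - 7)) - 371 = 275*(-7*(-5)) - 371 = 275*35 - 371 = 9625 - 371 = 9254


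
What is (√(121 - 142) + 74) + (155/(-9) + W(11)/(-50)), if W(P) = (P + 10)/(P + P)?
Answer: 561911/9900 + I*√21 ≈ 56.759 + 4.5826*I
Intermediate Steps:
W(P) = (10 + P)/(2*P) (W(P) = (10 + P)/((2*P)) = (10 + P)*(1/(2*P)) = (10 + P)/(2*P))
(√(121 - 142) + 74) + (155/(-9) + W(11)/(-50)) = (√(121 - 142) + 74) + (155/(-9) + ((½)*(10 + 11)/11)/(-50)) = (√(-21) + 74) + (155*(-⅑) + ((½)*(1/11)*21)*(-1/50)) = (I*√21 + 74) + (-155/9 + (21/22)*(-1/50)) = (74 + I*√21) + (-155/9 - 21/1100) = (74 + I*√21) - 170689/9900 = 561911/9900 + I*√21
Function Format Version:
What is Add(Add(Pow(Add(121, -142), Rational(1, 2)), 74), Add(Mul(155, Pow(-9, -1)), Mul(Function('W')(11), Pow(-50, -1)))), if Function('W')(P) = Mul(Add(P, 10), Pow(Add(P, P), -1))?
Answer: Add(Rational(561911, 9900), Mul(I, Pow(21, Rational(1, 2)))) ≈ Add(56.759, Mul(4.5826, I))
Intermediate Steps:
Function('W')(P) = Mul(Rational(1, 2), Pow(P, -1), Add(10, P)) (Function('W')(P) = Mul(Add(10, P), Pow(Mul(2, P), -1)) = Mul(Add(10, P), Mul(Rational(1, 2), Pow(P, -1))) = Mul(Rational(1, 2), Pow(P, -1), Add(10, P)))
Add(Add(Pow(Add(121, -142), Rational(1, 2)), 74), Add(Mul(155, Pow(-9, -1)), Mul(Function('W')(11), Pow(-50, -1)))) = Add(Add(Pow(Add(121, -142), Rational(1, 2)), 74), Add(Mul(155, Pow(-9, -1)), Mul(Mul(Rational(1, 2), Pow(11, -1), Add(10, 11)), Pow(-50, -1)))) = Add(Add(Pow(-21, Rational(1, 2)), 74), Add(Mul(155, Rational(-1, 9)), Mul(Mul(Rational(1, 2), Rational(1, 11), 21), Rational(-1, 50)))) = Add(Add(Mul(I, Pow(21, Rational(1, 2))), 74), Add(Rational(-155, 9), Mul(Rational(21, 22), Rational(-1, 50)))) = Add(Add(74, Mul(I, Pow(21, Rational(1, 2)))), Add(Rational(-155, 9), Rational(-21, 1100))) = Add(Add(74, Mul(I, Pow(21, Rational(1, 2)))), Rational(-170689, 9900)) = Add(Rational(561911, 9900), Mul(I, Pow(21, Rational(1, 2))))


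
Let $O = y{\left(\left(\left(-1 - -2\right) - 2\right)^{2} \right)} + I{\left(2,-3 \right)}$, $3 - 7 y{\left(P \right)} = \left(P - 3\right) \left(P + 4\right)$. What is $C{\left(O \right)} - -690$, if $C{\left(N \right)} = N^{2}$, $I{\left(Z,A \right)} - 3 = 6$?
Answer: $\frac{39586}{49} \approx 807.88$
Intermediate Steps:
$I{\left(Z,A \right)} = 9$ ($I{\left(Z,A \right)} = 3 + 6 = 9$)
$y{\left(P \right)} = \frac{3}{7} - \frac{\left(-3 + P\right) \left(4 + P\right)}{7}$ ($y{\left(P \right)} = \frac{3}{7} - \frac{\left(P - 3\right) \left(P + 4\right)}{7} = \frac{3}{7} - \frac{\left(-3 + P\right) \left(4 + P\right)}{7}$)
$O = \frac{76}{7}$ ($O = \left(\frac{15}{7} - \frac{\left(\left(-1 - -2\right) - 2\right)^{2}}{7} - \frac{\left(\left(\left(-1 - -2\right) - 2\right)^{2}\right)^{2}}{7}\right) + 9 = \left(\frac{15}{7} - \frac{\left(\left(-1 + 2\right) - 2\right)^{2}}{7} - \frac{\left(\left(\left(-1 + 2\right) - 2\right)^{2}\right)^{2}}{7}\right) + 9 = \left(\frac{15}{7} - \frac{\left(1 - 2\right)^{2}}{7} - \frac{\left(\left(1 - 2\right)^{2}\right)^{2}}{7}\right) + 9 = \left(\frac{15}{7} - \frac{\left(-1\right)^{2}}{7} - \frac{\left(\left(-1\right)^{2}\right)^{2}}{7}\right) + 9 = \left(\frac{15}{7} - \frac{1}{7} - \frac{1^{2}}{7}\right) + 9 = \left(\frac{15}{7} - \frac{1}{7} - \frac{1}{7}\right) + 9 = \frac{13}{7} + 9 = \frac{76}{7} \approx 10.857$)
$C{\left(O \right)} - -690 = \left(\frac{76}{7}\right)^{2} - -690 = \frac{5776}{49} + 690 = \frac{39586}{49}$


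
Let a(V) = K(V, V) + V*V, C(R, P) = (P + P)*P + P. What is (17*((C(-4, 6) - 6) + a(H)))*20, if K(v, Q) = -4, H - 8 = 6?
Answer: 89760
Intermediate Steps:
H = 14 (H = 8 + 6 = 14)
C(R, P) = P + 2*P**2 (C(R, P) = (2*P)*P + P = 2*P**2 + P = P + 2*P**2)
a(V) = -4 + V**2 (a(V) = -4 + V*V = -4 + V**2)
(17*((C(-4, 6) - 6) + a(H)))*20 = (17*((6*(1 + 2*6) - 6) + (-4 + 14**2)))*20 = (17*((6*(1 + 12) - 6) + (-4 + 196)))*20 = (17*((6*13 - 6) + 192))*20 = (17*((78 - 6) + 192))*20 = (17*(72 + 192))*20 = (17*264)*20 = 4488*20 = 89760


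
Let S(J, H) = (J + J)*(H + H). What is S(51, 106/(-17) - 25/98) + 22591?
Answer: 1042081/49 ≈ 21267.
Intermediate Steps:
S(J, H) = 4*H*J (S(J, H) = (2*J)*(2*H) = 4*H*J)
S(51, 106/(-17) - 25/98) + 22591 = 4*(106/(-17) - 25/98)*51 + 22591 = 4*(106*(-1/17) - 25*1/98)*51 + 22591 = 4*(-106/17 - 25/98)*51 + 22591 = 4*(-10813/1666)*51 + 22591 = -64878/49 + 22591 = 1042081/49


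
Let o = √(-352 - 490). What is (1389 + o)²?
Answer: (1389 + I*√842)² ≈ 1.9285e+6 + 80610.0*I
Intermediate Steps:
o = I*√842 (o = √(-842) = I*√842 ≈ 29.017*I)
(1389 + o)² = (1389 + I*√842)²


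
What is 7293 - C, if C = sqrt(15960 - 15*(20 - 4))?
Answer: 7293 - 2*sqrt(3930) ≈ 7167.6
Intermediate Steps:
C = 2*sqrt(3930) (C = sqrt(15960 - 15*16) = sqrt(15960 - 240) = sqrt(15720) = 2*sqrt(3930) ≈ 125.38)
7293 - C = 7293 - 2*sqrt(3930)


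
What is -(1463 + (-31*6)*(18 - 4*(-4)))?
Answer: 4861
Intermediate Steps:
-(1463 + (-31*6)*(18 - 4*(-4))) = -(1463 - 186*(18 + 16)) = -(1463 - 186*34) = -(1463 - 6324) = -1*(-4861) = 4861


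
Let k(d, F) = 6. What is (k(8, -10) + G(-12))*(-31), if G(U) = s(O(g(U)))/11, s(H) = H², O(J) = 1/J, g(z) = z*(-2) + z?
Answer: -294655/1584 ≈ -186.02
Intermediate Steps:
g(z) = -z (g(z) = -2*z + z = -z)
O(J) = 1/J
G(U) = 1/(11*U²) (G(U) = (1/(-U))²/11 = (-1/U)²*(1/11) = (1/11)/U² = 1/(11*U²))
(k(8, -10) + G(-12))*(-31) = (6 + (1/11)/(-12)²)*(-31) = (6 + (1/11)*(1/144))*(-31) = (6 + 1/1584)*(-31) = (9505/1584)*(-31) = -294655/1584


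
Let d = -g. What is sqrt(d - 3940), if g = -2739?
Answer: I*sqrt(1201) ≈ 34.655*I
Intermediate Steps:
d = 2739 (d = -1*(-2739) = 2739)
sqrt(d - 3940) = sqrt(2739 - 3940) = sqrt(-1201) = I*sqrt(1201)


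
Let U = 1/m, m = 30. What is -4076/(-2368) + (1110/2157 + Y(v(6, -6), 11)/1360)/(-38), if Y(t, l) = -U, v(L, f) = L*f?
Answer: 70436325503/41245291200 ≈ 1.7077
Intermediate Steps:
U = 1/30 ≈ 0.033333
Y(t, l) = -1/30 (Y(t, l) = -1*1/30 = -1/30)
-4076/(-2368) + (1110/2157 + Y(v(6, -6), 11)/1360)/(-38) = -4076/(-2368) + (1110/2157 - 1/30/1360)/(-38) = -4076*(-1/2368) + (1110*(1/2157) - 1/30*1/1360)*(-1/38) = 1019/592 + (370/719 - 1/40800)*(-1/38) = 1019/592 + (15095281/29335200)*(-1/38) = 1019/592 - 15095281/1114737600 = 70436325503/41245291200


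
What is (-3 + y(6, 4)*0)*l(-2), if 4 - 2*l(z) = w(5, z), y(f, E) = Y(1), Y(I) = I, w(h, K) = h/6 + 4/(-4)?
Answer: -25/4 ≈ -6.2500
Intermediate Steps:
w(h, K) = -1 + h/6 (w(h, K) = h*(1/6) + 4*(-1/4) = h/6 - 1 = -1 + h/6)
y(f, E) = 1
l(z) = 25/12 (l(z) = 2 - (-1 + (1/6)*5)/2 = 2 - (-1 + 5/6)/2 = 2 - 1/2*(-1/6) = 2 + 1/12 = 25/12)
(-3 + y(6, 4)*0)*l(-2) = (-3 + 1*0)*(25/12) = (-3 + 0)*(25/12) = -3*25/12 = -25/4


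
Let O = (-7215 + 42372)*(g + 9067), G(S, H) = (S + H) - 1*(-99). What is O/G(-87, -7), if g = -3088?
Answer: 210203703/5 ≈ 4.2041e+7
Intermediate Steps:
G(S, H) = 99 + H + S (G(S, H) = (H + S) + 99 = 99 + H + S)
O = 210203703 (O = (-7215 + 42372)*(-3088 + 9067) = 35157*5979 = 210203703)
O/G(-87, -7) = 210203703/(99 - 7 - 87) = 210203703/5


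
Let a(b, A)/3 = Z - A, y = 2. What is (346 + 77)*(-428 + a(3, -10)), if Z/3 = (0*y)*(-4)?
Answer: -168354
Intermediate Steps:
Z = 0 (Z = 3*((0*2)*(-4)) = 3*(0*(-4)) = 3*0 = 0)
a(b, A) = -3*A (a(b, A) = 3*(0 - A) = 3*(-A) = -3*A)
(346 + 77)*(-428 + a(3, -10)) = (346 + 77)*(-428 - 3*(-10)) = 423*(-428 + 30) = 423*(-398) = -168354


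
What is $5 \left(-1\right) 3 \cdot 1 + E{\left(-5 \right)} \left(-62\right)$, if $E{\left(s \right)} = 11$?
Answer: $-697$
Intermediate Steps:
$5 \left(-1\right) 3 \cdot 1 + E{\left(-5 \right)} \left(-62\right) = 5 \left(-1\right) 3 \cdot 1 + 11 \left(-62\right) = \left(-5\right) 3 \cdot 1 - 682 = \left(-15\right) 1 - 682 = -15 - 682 = -697$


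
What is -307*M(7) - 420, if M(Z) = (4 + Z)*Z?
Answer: -24059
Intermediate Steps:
M(Z) = Z*(4 + Z)
-307*M(7) - 420 = -2149*(4 + 7) - 420 = -2149*11 - 420 = -307*77 - 420 = -23639 - 420 = -24059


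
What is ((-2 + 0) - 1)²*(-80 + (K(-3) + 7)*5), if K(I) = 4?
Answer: -225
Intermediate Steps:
((-2 + 0) - 1)²*(-80 + (K(-3) + 7)*5) = ((-2 + 0) - 1)²*(-80 + (4 + 7)*5) = (-2 - 1)²*(-80 + 11*5) = (-3)²*(-80 + 55) = 9*(-25) = -225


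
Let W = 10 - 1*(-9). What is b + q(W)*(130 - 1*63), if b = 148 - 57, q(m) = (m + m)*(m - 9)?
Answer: 25551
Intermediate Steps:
W = 19 (W = 10 + 9 = 19)
q(m) = 2*m*(-9 + m) (q(m) = (2*m)*(-9 + m) = 2*m*(-9 + m))
b = 91
b + q(W)*(130 - 1*63) = 91 + (2*19*(-9 + 19))*(130 - 1*63) = 91 + (2*19*10)*(130 - 63) = 91 + 380*67 = 91 + 25460 = 25551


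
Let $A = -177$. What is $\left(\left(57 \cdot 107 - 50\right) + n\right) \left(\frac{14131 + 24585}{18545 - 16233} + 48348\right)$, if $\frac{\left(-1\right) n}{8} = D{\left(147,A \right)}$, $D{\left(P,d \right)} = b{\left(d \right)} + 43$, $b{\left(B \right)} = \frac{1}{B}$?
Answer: $\frac{28228584581639}{102306} \approx 2.7592 \cdot 10^{8}$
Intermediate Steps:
$D{\left(P,d \right)} = 43 + \frac{1}{d}$ ($D{\left(P,d \right)} = \frac{1}{d} + 43 = 43 + \frac{1}{d}$)
$n = - \frac{60880}{177}$ ($n = - 8 \left(43 + \frac{1}{-177}\right) = - 8 \left(43 - \frac{1}{177}\right) = \left(-8\right) \frac{7610}{177} = - \frac{60880}{177} \approx -343.95$)
$\left(\left(57 \cdot 107 - 50\right) + n\right) \left(\frac{14131 + 24585}{18545 - 16233} + 48348\right) = \left(\left(57 \cdot 107 - 50\right) - \frac{60880}{177}\right) \left(\frac{14131 + 24585}{18545 - 16233} + 48348\right) = \left(\left(6099 - 50\right) - \frac{60880}{177}\right) \left(\frac{38716}{2312} + 48348\right) = \left(6049 - \frac{60880}{177}\right) \left(38716 \cdot \frac{1}{2312} + 48348\right) = \frac{1009793 \left(\frac{9679}{578} + 48348\right)}{177} = \frac{1009793}{177} \cdot \frac{27954823}{578} = \frac{28228584581639}{102306}$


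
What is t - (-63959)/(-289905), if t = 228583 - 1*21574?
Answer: 8573268598/41415 ≈ 2.0701e+5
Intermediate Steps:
t = 207009 (t = 228583 - 21574 = 207009)
t - (-63959)/(-289905) = 207009 - (-63959)/(-289905) = 207009 - (-63959)*(-1)/289905 = 207009 - 1*9137/41415 = 207009 - 9137/41415 = 8573268598/41415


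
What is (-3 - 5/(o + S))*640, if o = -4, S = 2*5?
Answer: -7360/3 ≈ -2453.3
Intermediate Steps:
S = 10
(-3 - 5/(o + S))*640 = (-3 - 5/(-4 + 10))*640 = (-3 - 5/6)*640 = (-3 - 5*⅙)*640 = (-3 - ⅚)*640 = -23/6*640 = -7360/3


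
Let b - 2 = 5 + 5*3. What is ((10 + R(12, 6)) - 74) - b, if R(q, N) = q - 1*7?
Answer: -81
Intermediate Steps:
R(q, N) = -7 + q (R(q, N) = q - 7 = -7 + q)
b = 22 (b = 2 + (5 + 5*3) = 2 + (5 + 15) = 2 + 20 = 22)
((10 + R(12, 6)) - 74) - b = ((10 + (-7 + 12)) - 74) - 1*22 = ((10 + 5) - 74) - 22 = (15 - 74) - 22 = -59 - 22 = -81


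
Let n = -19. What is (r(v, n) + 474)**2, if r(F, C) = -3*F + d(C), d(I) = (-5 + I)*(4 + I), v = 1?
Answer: 690561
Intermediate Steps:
r(F, C) = -20 + C**2 - C - 3*F (r(F, C) = -3*F + (-20 + C**2 - C) = -20 + C**2 - C - 3*F)
(r(v, n) + 474)**2 = ((-20 + (-19)**2 - 1*(-19) - 3*1) + 474)**2 = ((-20 + 361 + 19 - 3) + 474)**2 = (357 + 474)**2 = 831**2 = 690561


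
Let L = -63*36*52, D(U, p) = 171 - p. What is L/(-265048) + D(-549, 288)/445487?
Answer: 937641861/2108489971 ≈ 0.44470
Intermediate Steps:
L = -117936 (L = -2268*52 = -117936)
L/(-265048) + D(-549, 288)/445487 = -117936/(-265048) + (171 - 1*288)/445487 = -117936*(-1/265048) + (171 - 288)*(1/445487) = 2106/4733 - 117*1/445487 = 2106/4733 - 117/445487 = 937641861/2108489971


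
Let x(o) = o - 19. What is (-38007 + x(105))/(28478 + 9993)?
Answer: -37921/38471 ≈ -0.98570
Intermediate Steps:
x(o) = -19 + o
(-38007 + x(105))/(28478 + 9993) = (-38007 + (-19 + 105))/(28478 + 9993) = (-38007 + 86)/38471 = -37921*1/38471 = -37921/38471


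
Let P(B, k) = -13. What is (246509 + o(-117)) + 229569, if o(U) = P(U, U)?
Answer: 476065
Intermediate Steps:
o(U) = -13
(246509 + o(-117)) + 229569 = (246509 - 13) + 229569 = 246496 + 229569 = 476065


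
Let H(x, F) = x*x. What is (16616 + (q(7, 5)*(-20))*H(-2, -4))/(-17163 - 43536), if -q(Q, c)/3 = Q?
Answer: -18296/60699 ≈ -0.30142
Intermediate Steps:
H(x, F) = x²
q(Q, c) = -3*Q
(16616 + (q(7, 5)*(-20))*H(-2, -4))/(-17163 - 43536) = (16616 + (-3*7*(-20))*(-2)²)/(-17163 - 43536) = (16616 - 21*(-20)*4)/(-60699) = (16616 + 420*4)*(-1/60699) = (16616 + 1680)*(-1/60699) = 18296*(-1/60699) = -18296/60699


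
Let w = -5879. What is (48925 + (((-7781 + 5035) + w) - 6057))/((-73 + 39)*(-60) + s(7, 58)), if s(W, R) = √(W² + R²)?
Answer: 6350520/378017 - 3113*√3413/378017 ≈ 16.318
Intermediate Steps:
s(W, R) = √(R² + W²)
(48925 + (((-7781 + 5035) + w) - 6057))/((-73 + 39)*(-60) + s(7, 58)) = (48925 + (((-7781 + 5035) - 5879) - 6057))/((-73 + 39)*(-60) + √(58² + 7²)) = (48925 + ((-2746 - 5879) - 6057))/(-34*(-60) + √(3364 + 49)) = (48925 + (-8625 - 6057))/(2040 + √3413) = (48925 - 14682)/(2040 + √3413) = 34243/(2040 + √3413)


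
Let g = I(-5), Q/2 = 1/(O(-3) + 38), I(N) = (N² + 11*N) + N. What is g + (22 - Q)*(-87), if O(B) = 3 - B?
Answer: -42791/22 ≈ -1945.0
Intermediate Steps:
I(N) = N² + 12*N
Q = 1/22 (Q = 2/((3 - 1*(-3)) + 38) = 2/((3 + 3) + 38) = 2/(6 + 38) = 2/44 = 2*(1/44) = 1/22 ≈ 0.045455)
g = -35 (g = -5*(12 - 5) = -5*7 = -35)
g + (22 - Q)*(-87) = -35 + (22 - 1*1/22)*(-87) = -35 + (22 - 1/22)*(-87) = -35 + (483/22)*(-87) = -35 - 42021/22 = -42791/22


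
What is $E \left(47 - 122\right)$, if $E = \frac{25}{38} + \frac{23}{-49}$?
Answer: $- \frac{26325}{1862} \approx -14.138$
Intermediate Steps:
$E = \frac{351}{1862}$ ($E = 25 \cdot \frac{1}{38} + 23 \left(- \frac{1}{49}\right) = \frac{25}{38} - \frac{23}{49} = \frac{351}{1862} \approx 0.18851$)
$E \left(47 - 122\right) = \frac{351 \left(47 - 122\right)}{1862} = \frac{351}{1862} \left(-75\right) = - \frac{26325}{1862}$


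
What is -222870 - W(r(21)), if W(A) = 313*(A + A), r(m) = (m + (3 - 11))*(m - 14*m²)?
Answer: 49850244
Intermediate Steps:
r(m) = (-8 + m)*(m - 14*m²) (r(m) = (m - 8)*(m - 14*m²) = (-8 + m)*(m - 14*m²))
W(A) = 626*A (W(A) = 313*(2*A) = 626*A)
-222870 - W(r(21)) = -222870 - 626*21*(-8 - 14*21² + 113*21) = -222870 - 626*21*(-8 - 14*441 + 2373) = -222870 - 626*21*(-8 - 6174 + 2373) = -222870 - 626*21*(-3809) = -222870 - 626*(-79989) = -222870 - 1*(-50073114) = -222870 + 50073114 = 49850244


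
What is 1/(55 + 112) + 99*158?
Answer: 2612215/167 ≈ 15642.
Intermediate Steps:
1/(55 + 112) + 99*158 = 1/167 + 15642 = 2612215/167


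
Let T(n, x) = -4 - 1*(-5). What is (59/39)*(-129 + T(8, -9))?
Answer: -7552/39 ≈ -193.64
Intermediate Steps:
T(n, x) = 1 (T(n, x) = -4 + 5 = 1)
(59/39)*(-129 + T(8, -9)) = (59/39)*(-129 + 1) = (59*(1/39))*(-128) = (59/39)*(-128) = -7552/39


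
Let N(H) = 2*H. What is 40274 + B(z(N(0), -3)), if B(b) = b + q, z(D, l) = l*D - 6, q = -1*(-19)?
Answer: 40287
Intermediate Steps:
q = 19
z(D, l) = -6 + D*l (z(D, l) = D*l - 6 = -6 + D*l)
B(b) = 19 + b (B(b) = b + 19 = 19 + b)
40274 + B(z(N(0), -3)) = 40274 + (19 + (-6 + (2*0)*(-3))) = 40274 + (19 + (-6 + 0*(-3))) = 40274 + (19 + (-6 + 0)) = 40274 + (19 - 6) = 40274 + 13 = 40287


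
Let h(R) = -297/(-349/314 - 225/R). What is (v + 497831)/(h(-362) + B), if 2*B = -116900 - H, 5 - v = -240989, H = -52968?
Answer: -10285921650/436590803 ≈ -23.560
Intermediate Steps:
v = 240994 (v = 5 - 1*(-240989) = 5 + 240989 = 240994)
B = -31966 (B = (-116900 - 1*(-52968))/2 = (-116900 + 52968)/2 = (½)*(-63932) = -31966)
h(R) = -297/(-349/314 - 225/R) (h(R) = -297/(-349*1/314 - 225/R) = -297/(-349/314 - 225/R))
(v + 497831)/(h(-362) + B) = (240994 + 497831)/(93258*(-362)/(70650 + 349*(-362)) - 31966) = 738825/(93258*(-362)/(70650 - 126338) - 31966) = 738825/(93258*(-362)/(-55688) - 31966) = 738825/(93258*(-362)*(-1/55688) - 31966) = 738825/(8439849/13922 - 31966) = 738825/(-436590803/13922) = 738825*(-13922/436590803) = -10285921650/436590803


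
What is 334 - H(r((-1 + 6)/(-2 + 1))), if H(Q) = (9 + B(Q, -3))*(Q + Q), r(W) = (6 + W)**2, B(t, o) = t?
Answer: 314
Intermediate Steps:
H(Q) = 2*Q*(9 + Q) (H(Q) = (9 + Q)*(Q + Q) = (9 + Q)*(2*Q) = 2*Q*(9 + Q))
334 - H(r((-1 + 6)/(-2 + 1))) = 334 - 2*(6 + (-1 + 6)/(-2 + 1))**2*(9 + (6 + (-1 + 6)/(-2 + 1))**2) = 334 - 2*(6 + 5/(-1))**2*(9 + (6 + 5/(-1))**2) = 334 - 2*(6 + 5*(-1))**2*(9 + (6 + 5*(-1))**2) = 334 - 2*(6 - 5)**2*(9 + (6 - 5)**2) = 334 - 2*1**2*(9 + 1**2) = 334 - 2*(9 + 1) = 334 - 2*10 = 334 - 1*20 = 334 - 20 = 314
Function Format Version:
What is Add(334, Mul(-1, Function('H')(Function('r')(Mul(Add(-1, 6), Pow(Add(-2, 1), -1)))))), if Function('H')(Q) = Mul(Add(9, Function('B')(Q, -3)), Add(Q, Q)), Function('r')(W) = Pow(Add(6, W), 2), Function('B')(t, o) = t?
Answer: 314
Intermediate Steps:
Function('H')(Q) = Mul(2, Q, Add(9, Q)) (Function('H')(Q) = Mul(Add(9, Q), Add(Q, Q)) = Mul(Add(9, Q), Mul(2, Q)) = Mul(2, Q, Add(9, Q)))
Add(334, Mul(-1, Function('H')(Function('r')(Mul(Add(-1, 6), Pow(Add(-2, 1), -1)))))) = Add(334, Mul(-1, Mul(2, Pow(Add(6, Mul(Add(-1, 6), Pow(Add(-2, 1), -1))), 2), Add(9, Pow(Add(6, Mul(Add(-1, 6), Pow(Add(-2, 1), -1))), 2))))) = Add(334, Mul(-1, Mul(2, Pow(Add(6, Mul(5, Pow(-1, -1))), 2), Add(9, Pow(Add(6, Mul(5, Pow(-1, -1))), 2))))) = Add(334, Mul(-1, Mul(2, Pow(Add(6, Mul(5, -1)), 2), Add(9, Pow(Add(6, Mul(5, -1)), 2))))) = Add(334, Mul(-1, Mul(2, Pow(Add(6, -5), 2), Add(9, Pow(Add(6, -5), 2))))) = Add(334, Mul(-1, Mul(2, Pow(1, 2), Add(9, Pow(1, 2))))) = Add(334, Mul(-1, Mul(2, 1, Add(9, 1)))) = Add(334, Mul(-1, Mul(2, 1, 10))) = Add(334, Mul(-1, 20)) = Add(334, -20) = 314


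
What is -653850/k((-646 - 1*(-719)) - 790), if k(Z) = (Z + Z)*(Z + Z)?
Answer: -36325/114242 ≈ -0.31797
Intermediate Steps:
k(Z) = 4*Z² (k(Z) = (2*Z)*(2*Z) = 4*Z²)
-653850/k((-646 - 1*(-719)) - 790) = -653850*1/(4*((-646 - 1*(-719)) - 790)²) = -653850*1/(4*((-646 + 719) - 790)²) = -653850*1/(4*(73 - 790)²) = -653850/(4*(-717)²) = -653850/(4*514089) = -653850/2056356 = -653850*1/2056356 = -36325/114242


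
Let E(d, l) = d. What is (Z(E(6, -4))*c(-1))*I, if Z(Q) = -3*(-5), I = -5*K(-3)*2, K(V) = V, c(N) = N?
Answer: -450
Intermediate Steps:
I = 30 (I = -5*(-3)*2 = 15*2 = 30)
Z(Q) = 15
(Z(E(6, -4))*c(-1))*I = (15*(-1))*30 = -15*30 = -450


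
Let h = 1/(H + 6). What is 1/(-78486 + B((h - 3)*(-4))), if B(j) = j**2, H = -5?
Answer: -1/78422 ≈ -1.2752e-5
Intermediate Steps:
h = 1 (h = 1/(-5 + 6) = 1/1 = 1)
1/(-78486 + B((h - 3)*(-4))) = 1/(-78486 + ((1 - 3)*(-4))**2) = 1/(-78486 + (-2*(-4))**2) = 1/(-78486 + 8**2) = 1/(-78486 + 64) = 1/(-78422) = -1/78422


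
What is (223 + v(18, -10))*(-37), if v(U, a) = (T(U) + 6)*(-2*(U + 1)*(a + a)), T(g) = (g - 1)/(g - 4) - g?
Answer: 2065303/7 ≈ 2.9504e+5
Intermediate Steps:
T(g) = -g + (-1 + g)/(-4 + g) (T(g) = (-1 + g)/(-4 + g) - g = -g + (-1 + g)/(-4 + g))
v(U, a) = -4*a*(1 + U)*(6 + (-1 - U² + 5*U)/(-4 + U)) (v(U, a) = ((-1 - U² + 5*U)/(-4 + U) + 6)*(-2*(U + 1)*(a + a)) = (6 + (-1 - U² + 5*U)/(-4 + U))*(-2*(1 + U)*2*a) = (6 + (-1 - U² + 5*U)/(-4 + U))*(-4*a*(1 + U)) = -4*a*(1 + U)*(6 + (-1 - U² + 5*U)/(-4 + U)))
(223 + v(18, -10))*(-37) = (223 + 4*(-10)*(25 + 18³ - 10*18² + 14*18)/(-4 + 18))*(-37) = (223 + 4*(-10)*(25 + 5832 - 10*324 + 252)/14)*(-37) = (223 + 4*(-10)*(1/14)*(25 + 5832 - 3240 + 252))*(-37) = (223 + 4*(-10)*(1/14)*2869)*(-37) = (223 - 57380/7)*(-37) = -55819/7*(-37) = 2065303/7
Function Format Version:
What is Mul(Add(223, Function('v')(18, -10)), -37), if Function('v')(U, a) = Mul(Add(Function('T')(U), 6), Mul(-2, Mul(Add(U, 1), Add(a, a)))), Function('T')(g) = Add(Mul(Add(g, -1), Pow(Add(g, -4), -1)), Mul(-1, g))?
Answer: Rational(2065303, 7) ≈ 2.9504e+5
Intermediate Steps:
Function('T')(g) = Add(Mul(-1, g), Mul(Pow(Add(-4, g), -1), Add(-1, g))) (Function('T')(g) = Add(Mul(Add(-1, g), Pow(Add(-4, g), -1)), Mul(-1, g)) = Add(Mul(Pow(Add(-4, g), -1), Add(-1, g)), Mul(-1, g)) = Add(Mul(-1, g), Mul(Pow(Add(-4, g), -1), Add(-1, g))))
Function('v')(U, a) = Mul(-4, a, Add(1, U), Add(6, Mul(Pow(Add(-4, U), -1), Add(-1, Mul(-1, Pow(U, 2)), Mul(5, U))))) (Function('v')(U, a) = Mul(Add(Mul(Pow(Add(-4, U), -1), Add(-1, Mul(-1, Pow(U, 2)), Mul(5, U))), 6), Mul(-2, Mul(Add(U, 1), Add(a, a)))) = Mul(Add(6, Mul(Pow(Add(-4, U), -1), Add(-1, Mul(-1, Pow(U, 2)), Mul(5, U)))), Mul(-2, Mul(Add(1, U), Mul(2, a)))) = Mul(Add(6, Mul(Pow(Add(-4, U), -1), Add(-1, Mul(-1, Pow(U, 2)), Mul(5, U)))), Mul(-2, Mul(2, a, Add(1, U)))) = Mul(Add(6, Mul(Pow(Add(-4, U), -1), Add(-1, Mul(-1, Pow(U, 2)), Mul(5, U)))), Mul(-4, a, Add(1, U))) = Mul(-4, a, Add(1, U), Add(6, Mul(Pow(Add(-4, U), -1), Add(-1, Mul(-1, Pow(U, 2)), Mul(5, U))))))
Mul(Add(223, Function('v')(18, -10)), -37) = Mul(Add(223, Mul(4, -10, Pow(Add(-4, 18), -1), Add(25, Pow(18, 3), Mul(-10, Pow(18, 2)), Mul(14, 18)))), -37) = Mul(Add(223, Mul(4, -10, Pow(14, -1), Add(25, 5832, Mul(-10, 324), 252))), -37) = Mul(Add(223, Mul(4, -10, Rational(1, 14), Add(25, 5832, -3240, 252))), -37) = Mul(Add(223, Mul(4, -10, Rational(1, 14), 2869)), -37) = Mul(Add(223, Rational(-57380, 7)), -37) = Mul(Rational(-55819, 7), -37) = Rational(2065303, 7)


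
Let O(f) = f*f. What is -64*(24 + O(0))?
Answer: -1536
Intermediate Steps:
O(f) = f**2
-64*(24 + O(0)) = -64*(24 + 0**2) = -64*(24 + 0) = -64*24 = -1536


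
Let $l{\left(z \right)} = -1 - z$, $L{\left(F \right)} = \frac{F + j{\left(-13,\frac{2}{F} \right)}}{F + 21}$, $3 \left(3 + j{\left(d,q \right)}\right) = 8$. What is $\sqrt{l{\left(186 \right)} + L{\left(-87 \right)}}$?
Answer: $\frac{i \sqrt{202202}}{33} \approx 13.626 i$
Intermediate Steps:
$j{\left(d,q \right)} = - \frac{1}{3}$ ($j{\left(d,q \right)} = -3 + \frac{1}{3} \cdot 8 = -3 + \frac{8}{3} = - \frac{1}{3}$)
$L{\left(F \right)} = \frac{- \frac{1}{3} + F}{21 + F}$ ($L{\left(F \right)} = \frac{F - \frac{1}{3}}{F + 21} = \frac{- \frac{1}{3} + F}{21 + F}$)
$\sqrt{l{\left(186 \right)} + L{\left(-87 \right)}} = \sqrt{\left(-1 - 186\right) + \frac{- \frac{1}{3} - 87}{21 - 87}} = \sqrt{\left(-1 - 186\right) + \frac{1}{-66} \left(- \frac{262}{3}\right)} = \sqrt{-187 - - \frac{131}{99}} = \sqrt{-187 + \frac{131}{99}} = \sqrt{- \frac{18382}{99}} = \frac{i \sqrt{202202}}{33}$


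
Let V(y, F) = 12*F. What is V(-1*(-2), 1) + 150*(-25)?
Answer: -3738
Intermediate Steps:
V(-1*(-2), 1) + 150*(-25) = 12*1 + 150*(-25) = 12 - 3750 = -3738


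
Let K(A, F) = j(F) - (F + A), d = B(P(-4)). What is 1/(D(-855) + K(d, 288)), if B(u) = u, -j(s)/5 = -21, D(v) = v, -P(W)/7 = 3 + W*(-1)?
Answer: -1/989 ≈ -0.0010111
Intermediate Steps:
P(W) = -21 + 7*W (P(W) = -7*(3 + W*(-1)) = -7*(3 - W) = -21 + 7*W)
j(s) = 105 (j(s) = -5*(-21) = 105)
d = -49 (d = -21 + 7*(-4) = -21 - 28 = -49)
K(A, F) = 105 - A - F (K(A, F) = 105 - (F + A) = 105 - (A + F) = 105 + (-A - F) = 105 - A - F)
1/(D(-855) + K(d, 288)) = 1/(-855 + (105 - 1*(-49) - 1*288)) = 1/(-855 + (105 + 49 - 288)) = 1/(-855 - 134) = 1/(-989) = -1/989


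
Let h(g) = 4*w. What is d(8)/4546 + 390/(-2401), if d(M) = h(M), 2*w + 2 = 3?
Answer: -884069/5457473 ≈ -0.16199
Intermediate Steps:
w = 1/2 (w = -1 + (1/2)*3 = -1 + 3/2 = 1/2 ≈ 0.50000)
h(g) = 2 (h(g) = 4*(1/2) = 2)
d(M) = 2
d(8)/4546 + 390/(-2401) = 2/4546 + 390/(-2401) = 2*(1/4546) + 390*(-1/2401) = 1/2273 - 390/2401 = -884069/5457473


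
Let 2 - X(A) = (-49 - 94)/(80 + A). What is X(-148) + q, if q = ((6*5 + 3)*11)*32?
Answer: 789881/68 ≈ 11616.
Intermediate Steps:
X(A) = 2 + 143/(80 + A) (X(A) = 2 - (-49 - 94)/(80 + A) = 2 - (-143)/(80 + A) = 2 + 143/(80 + A))
q = 11616 (q = ((30 + 3)*11)*32 = (33*11)*32 = 363*32 = 11616)
X(-148) + q = (303 + 2*(-148))/(80 - 148) + 11616 = (303 - 296)/(-68) + 11616 = -1/68*7 + 11616 = -7/68 + 11616 = 789881/68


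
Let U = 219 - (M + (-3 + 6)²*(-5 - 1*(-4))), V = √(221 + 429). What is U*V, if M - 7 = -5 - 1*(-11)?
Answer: 1075*√26 ≈ 5481.4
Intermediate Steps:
M = 13 (M = 7 + (-5 - 1*(-11)) = 7 + (-5 + 11) = 7 + 6 = 13)
V = 5*√26 (V = √650 = 5*√26 ≈ 25.495)
U = 215 (U = 219 - (13 + (-3 + 6)²*(-5 - 1*(-4))) = 219 - (13 + 3²*(-5 + 4)) = 219 - (13 + 9*(-1)) = 219 - (13 - 9) = 219 - 1*4 = 219 - 4 = 215)
U*V = 215*(5*√26) = 1075*√26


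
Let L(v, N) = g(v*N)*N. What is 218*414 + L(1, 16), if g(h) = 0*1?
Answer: 90252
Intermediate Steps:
g(h) = 0
L(v, N) = 0 (L(v, N) = 0*N = 0)
218*414 + L(1, 16) = 218*414 + 0 = 90252 + 0 = 90252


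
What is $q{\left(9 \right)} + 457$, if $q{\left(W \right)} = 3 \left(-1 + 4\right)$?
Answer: $466$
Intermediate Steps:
$q{\left(W \right)} = 9$ ($q{\left(W \right)} = 3 \cdot 3 = 9$)
$q{\left(9 \right)} + 457 = 9 + 457 = 466$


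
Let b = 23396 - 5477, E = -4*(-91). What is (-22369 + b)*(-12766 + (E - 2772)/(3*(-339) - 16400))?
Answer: 989426412300/17417 ≈ 5.6808e+7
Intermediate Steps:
E = 364
b = 17919
(-22369 + b)*(-12766 + (E - 2772)/(3*(-339) - 16400)) = (-22369 + 17919)*(-12766 + (364 - 2772)/(3*(-339) - 16400)) = -4450*(-12766 - 2408/(-1017 - 16400)) = -4450*(-12766 - 2408/(-17417)) = -4450*(-12766 - 2408*(-1/17417)) = -4450*(-12766 + 2408/17417) = -4450*(-222343014/17417) = 989426412300/17417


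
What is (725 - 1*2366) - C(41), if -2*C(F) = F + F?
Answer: -1600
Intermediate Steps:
C(F) = -F (C(F) = -(F + F)/2 = -F)
(725 - 1*2366) - C(41) = (725 - 1*2366) - (-1)*41 = (725 - 2366) - 1*(-41) = -1641 + 41 = -1600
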